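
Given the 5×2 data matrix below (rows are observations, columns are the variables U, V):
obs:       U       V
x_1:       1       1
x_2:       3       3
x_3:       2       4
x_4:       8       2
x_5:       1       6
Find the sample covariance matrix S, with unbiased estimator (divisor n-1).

Step 1 — column means:
  mean(U) = (1 + 3 + 2 + 8 + 1) / 5 = 15/5 = 3
  mean(V) = (1 + 3 + 4 + 2 + 6) / 5 = 16/5 = 3.2

Step 2 — sample covariance S[i,j] = (1/(n-1)) · Σ_k (x_{k,i} - mean_i) · (x_{k,j} - mean_j), with n-1 = 4.
  S[U,U] = ((-2)·(-2) + (0)·(0) + (-1)·(-1) + (5)·(5) + (-2)·(-2)) / 4 = 34/4 = 8.5
  S[U,V] = ((-2)·(-2.2) + (0)·(-0.2) + (-1)·(0.8) + (5)·(-1.2) + (-2)·(2.8)) / 4 = -8/4 = -2
  S[V,V] = ((-2.2)·(-2.2) + (-0.2)·(-0.2) + (0.8)·(0.8) + (-1.2)·(-1.2) + (2.8)·(2.8)) / 4 = 14.8/4 = 3.7

S is symmetric (S[j,i] = S[i,j]). Assembling:

S = [[8.5, -2],
 [-2, 3.7]]


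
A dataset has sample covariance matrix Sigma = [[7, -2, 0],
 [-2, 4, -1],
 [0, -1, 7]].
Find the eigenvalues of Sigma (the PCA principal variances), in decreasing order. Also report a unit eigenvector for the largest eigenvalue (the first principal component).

Step 1 — characteristic polynomial p(λ) = det(λI - Sigma) = λ³ - tr·λ² + c_1·λ - det, where tr = trace, c_1 = sum of the principal 2×2 minors, det = det(Sigma):
  tr = 7 + 4 + 7 = 18,
  c_1 = (7·4 - (-2)²) + (7·7 - (0)²) + (4·7 - (-1)²) = 24 + 49 + 27 = 100,
  det = 7·(4·7 - (-1)²) - (-2)·((-2)·7 - (-1)·(0)) + (0)·((-2)·(-1) - 4·(0)) = 7·(27) - (-2)·(-14) + (0)·(2) = 161.
  So p(λ) = λ³ - 18λ² + 100λ - 161.
Step 2 — look for an integer root (rational root theorem: any rational root is an integer divisor of 161). Testing λ = 7:
  p(7) = 343 - 882 + 700 - 161 = 0  ✓
  Dividing out (λ - 7): p(λ) = (λ - 7)(λ² - 11λ + 23).
Step 3 — remaining eigenvalues from the quadratic λ² - 11λ + 23 = 0:
  Δ = 11² - 4·23 = 121 - 92 = 29,  λ = (11 ± √29)/2 = (11 ± 5.3852)/2 ≈ 8.1926 or 2.8074.
  Sorted: λ_1 = 8.1926,  λ_2 = 7,  λ_3 = 2.8074  (check: sum = 18 = tr ✓).

Step 4 — unit eigenvector for λ_1 ≈ 8.1926: v spans the null space of (Sigma - λ_1 I), whose rows are
  r_1 = (-1.1926, -2, 0),  r_2 = (-2, -4.1926, -1),  r_3 = (0, -1, -1.1926).
  v is orthogonal to every row, so take v ∝ r_1 × r_2 = ((-2)·(-1) - (0)·(-4.1926), (0)·(-2) - (-1.1926)·(-1), (-1.1926)·(-4.1926) - (-2)·(-2)) ≈ (2, -1.1926, 1).
  Let u = (2, -1.1926, 1).
  ||u|| = √((2)² + (-1.1926)² + (1)²) = √(6.4223) ≈ 2.5342,  v_1 = u/||u|| ≈ (0.7892, -0.4706, 0.3946) (||v_1|| = 1).

λ_1 = 8.1926,  λ_2 = 7,  λ_3 = 2.8074;  v_1 ≈ (0.7892, -0.4706, 0.3946)


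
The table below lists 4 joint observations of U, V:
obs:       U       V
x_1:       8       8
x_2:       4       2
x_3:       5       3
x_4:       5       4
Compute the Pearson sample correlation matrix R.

Step 1 — column means:
  mean(U) = (8 + 4 + 5 + 5) / 4 = 22/4 = 5.5
  mean(V) = (8 + 2 + 3 + 4) / 4 = 17/4 = 4.25

Step 2 — sample variances and covariances s[i,j] = (1/(n-1)) · Σ_k (x_{k,i} - mean_i) · (x_{k,j} - mean_j), with n-1 = 3:
  s[U,U] = ((2.5)·(2.5) + (-1.5)·(-1.5) + (-0.5)·(-0.5) + (-0.5)·(-0.5)) / 3 = 9/3 = 3
  s[U,V] = ((2.5)·(3.75) + (-1.5)·(-2.25) + (-0.5)·(-1.25) + (-0.5)·(-0.25)) / 3 = 13.5/3 = 4.5
  s[V,V] = ((3.75)·(3.75) + (-2.25)·(-2.25) + (-1.25)·(-1.25) + (-0.25)·(-0.25)) / 3 = 20.75/3 = 6.9167
  Sample standard deviations s_i = √(s[i,i]):
  s(U) = √(3) = 1.7321
  s(V) = √(6.9167) = 2.63

Step 3 — r_{ij} = s_{ij} / (s_i · s_j):
  r[U,U] = 1 (diagonal).
  r[U,V] = 4.5 / (1.7321 · 2.63) = 4.5 / 4.5552 = 0.9879
  r[V,V] = 1 (diagonal).

R is symmetric with unit diagonal. Assembling:

R = [[1, 0.9879],
 [0.9879, 1]]


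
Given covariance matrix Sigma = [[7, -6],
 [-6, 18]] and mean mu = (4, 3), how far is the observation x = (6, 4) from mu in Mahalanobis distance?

Step 1 — centre the observation: (x - mu) = (2, 1).

Step 2 — invert Sigma. det(Sigma) = 7·18 - (-6)² = 90.
  Sigma^{-1} = (1/det) · [[d, -b], [-b, a]] = [[0.2, 0.0667],
 [0.0667, 0.0778]].

Step 3 — form the quadratic (x - mu)^T · Sigma^{-1} · (x - mu):
  Sigma^{-1} · (x - mu) = (0.4667, 0.2111).
  (x - mu)^T · [Sigma^{-1} · (x - mu)] = (2)·(0.4667) + (1)·(0.2111) = 1.1444.

Step 4 — take square root: d = √(1.1444) ≈ 1.0698.

d(x, mu) = √(1.1444) ≈ 1.0698


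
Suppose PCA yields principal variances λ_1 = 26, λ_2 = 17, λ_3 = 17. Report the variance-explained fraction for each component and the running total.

Step 1 — total variance = trace(Sigma) = Σ λ_i = 26 + 17 + 17 = 60.

Step 2 — fraction explained by component i = λ_i / Σ λ:
  PC1: 26/60 = 0.4333
  PC2: 17/60 = 0.2833
  PC3: 17/60 = 0.2833

Step 3 — cumulative fraction after k components = (λ_1 + ... + λ_k) / Σ λ:
  k = 1: 26/60 = 0.4333
  k = 2: (26 + 17)/60 = 43/60 = 0.7167
  k = 3: (26 + 17 + 17)/60 = 60/60 = 1

Summary (fraction, with percent):

explained: PC1 0.4333 (43.33%), PC2 0.2833 (28.33%), PC3 0.2833 (28.33%);  cumulative: 0.4333, 0.7167, 1


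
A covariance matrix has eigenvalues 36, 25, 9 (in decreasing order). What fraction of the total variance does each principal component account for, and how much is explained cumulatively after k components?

Step 1 — total variance = trace(Sigma) = Σ λ_i = 36 + 25 + 9 = 70.

Step 2 — fraction explained by component i = λ_i / Σ λ:
  PC1: 36/70 = 0.5143
  PC2: 25/70 = 0.3571
  PC3: 9/70 = 0.1286

Step 3 — cumulative fraction after k components = (λ_1 + ... + λ_k) / Σ λ:
  k = 1: 36/70 = 0.5143
  k = 2: (36 + 25)/70 = 61/70 = 0.8714
  k = 3: (36 + 25 + 9)/70 = 70/70 = 1

Summary (fraction, with percent):

explained: PC1 0.5143 (51.43%), PC2 0.3571 (35.71%), PC3 0.1286 (12.86%);  cumulative: 0.5143, 0.8714, 1


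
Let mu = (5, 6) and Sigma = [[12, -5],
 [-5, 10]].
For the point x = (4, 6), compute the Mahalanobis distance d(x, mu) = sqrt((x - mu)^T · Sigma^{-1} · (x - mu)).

Step 1 — centre the observation: (x - mu) = (-1, 0).

Step 2 — invert Sigma. det(Sigma) = 12·10 - (-5)² = 95.
  Sigma^{-1} = (1/det) · [[d, -b], [-b, a]] = [[0.1053, 0.0526],
 [0.0526, 0.1263]].

Step 3 — form the quadratic (x - mu)^T · Sigma^{-1} · (x - mu):
  Sigma^{-1} · (x - mu) = (-0.1053, -0.0526).
  (x - mu)^T · [Sigma^{-1} · (x - mu)] = (-1)·(-0.1053) + (0)·(-0.0526) = 0.1053.

Step 4 — take square root: d = √(0.1053) ≈ 0.3244.

d(x, mu) = √(0.1053) ≈ 0.3244


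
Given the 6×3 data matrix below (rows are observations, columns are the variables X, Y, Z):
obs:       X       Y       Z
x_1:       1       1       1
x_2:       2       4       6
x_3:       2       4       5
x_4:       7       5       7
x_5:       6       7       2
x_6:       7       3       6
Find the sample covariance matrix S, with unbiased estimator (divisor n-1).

Step 1 — column means:
  mean(X) = (1 + 2 + 2 + 7 + 6 + 7) / 6 = 25/6 = 4.1667
  mean(Y) = (1 + 4 + 4 + 5 + 7 + 3) / 6 = 24/6 = 4
  mean(Z) = (1 + 6 + 5 + 7 + 2 + 6) / 6 = 27/6 = 4.5

Step 2 — sample covariance S[i,j] = (1/(n-1)) · Σ_k (x_{k,i} - mean_i) · (x_{k,j} - mean_j), with n-1 = 5.
  S[X,X] = ((-3.1667)·(-3.1667) + (-2.1667)·(-2.1667) + (-2.1667)·(-2.1667) + (2.8333)·(2.8333) + (1.8333)·(1.8333) + (2.8333)·(2.8333)) / 5 = 38.8333/5 = 7.7667
  S[X,Y] = ((-3.1667)·(-3) + (-2.1667)·(0) + (-2.1667)·(0) + (2.8333)·(1) + (1.8333)·(3) + (2.8333)·(-1)) / 5 = 15/5 = 3
  S[X,Z] = ((-3.1667)·(-3.5) + (-2.1667)·(1.5) + (-2.1667)·(0.5) + (2.8333)·(2.5) + (1.8333)·(-2.5) + (2.8333)·(1.5)) / 5 = 13.5/5 = 2.7
  S[Y,Y] = ((-3)·(-3) + (0)·(0) + (0)·(0) + (1)·(1) + (3)·(3) + (-1)·(-1)) / 5 = 20/5 = 4
  S[Y,Z] = ((-3)·(-3.5) + (0)·(1.5) + (0)·(0.5) + (1)·(2.5) + (3)·(-2.5) + (-1)·(1.5)) / 5 = 4/5 = 0.8
  S[Z,Z] = ((-3.5)·(-3.5) + (1.5)·(1.5) + (0.5)·(0.5) + (2.5)·(2.5) + (-2.5)·(-2.5) + (1.5)·(1.5)) / 5 = 29.5/5 = 5.9

S is symmetric (S[j,i] = S[i,j]). Assembling:

S = [[7.7667, 3, 2.7],
 [3, 4, 0.8],
 [2.7, 0.8, 5.9]]


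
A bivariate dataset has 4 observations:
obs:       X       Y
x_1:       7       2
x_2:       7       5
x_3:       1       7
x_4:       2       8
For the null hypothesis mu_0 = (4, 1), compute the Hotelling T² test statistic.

Step 1 — sample mean vector:
  mean(X) = (7 + 7 + 1 + 2) / 4 = 17/4 = 4.25
  mean(Y) = (2 + 5 + 7 + 8) / 4 = 22/4 = 5.5
  x̄ = (4.25, 5.5),  deviation x̄ - mu_0 = (4.25, 5.5) - (4, 1) = (0.25, 4.5).

Step 2 — sample covariance matrix, S[i,j] = (1/(n-1)) · Σ_k (x_{k,i} - mean_i) · (x_{k,j} - mean_j), divisor n-1 = 3:
  S[X,X] = ((2.75)·(2.75) + (2.75)·(2.75) + (-3.25)·(-3.25) + (-2.25)·(-2.25)) / 3 = 30.75/3 = 10.25
  S[X,Y] = ((2.75)·(-3.5) + (2.75)·(-0.5) + (-3.25)·(1.5) + (-2.25)·(2.5)) / 3 = -21.5/3 = -7.1667
  S[Y,Y] = ((-3.5)·(-3.5) + (-0.5)·(-0.5) + (1.5)·(1.5) + (2.5)·(2.5)) / 3 = 21/3 = 7
  S = [[10.25, -7.1667],
 [-7.1667, 7]].

Step 3 — invert S. det(S) = 10.25·7 - (-7.1667)² = 20.3889.
  S^{-1} = (1/det) · [[d, -b], [-b, a]] = [[0.3433, 0.3515],
 [0.3515, 0.5027]].

Step 4 — quadratic form (x̄ - mu_0)^T · S^{-1} · (x̄ - mu_0):
  S^{-1} · (x̄ - mu_0) = (1.6676, 2.3501),
  (x̄ - mu_0)^T · [...] = (0.25)·(1.6676) + (4.5)·(2.3501) = 10.9925.

Step 5 — scale by n: T² = 4 · 10.9925 = 43.97.

T² ≈ 43.97


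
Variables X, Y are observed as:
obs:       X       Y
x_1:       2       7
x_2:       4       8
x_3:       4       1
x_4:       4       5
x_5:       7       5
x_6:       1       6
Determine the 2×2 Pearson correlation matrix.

Step 1 — column means:
  mean(X) = (2 + 4 + 4 + 4 + 7 + 1) / 6 = 22/6 = 3.6667
  mean(Y) = (7 + 8 + 1 + 5 + 5 + 6) / 6 = 32/6 = 5.3333

Step 2 — sample variances and covariances s[i,j] = (1/(n-1)) · Σ_k (x_{k,i} - mean_i) · (x_{k,j} - mean_j), with n-1 = 5:
  s[X,X] = ((-1.6667)·(-1.6667) + (0.3333)·(0.3333) + (0.3333)·(0.3333) + (0.3333)·(0.3333) + (3.3333)·(3.3333) + (-2.6667)·(-2.6667)) / 5 = 21.3333/5 = 4.2667
  s[X,Y] = ((-1.6667)·(1.6667) + (0.3333)·(2.6667) + (0.3333)·(-4.3333) + (0.3333)·(-0.3333) + (3.3333)·(-0.3333) + (-2.6667)·(0.6667)) / 5 = -6.3333/5 = -1.2667
  s[Y,Y] = ((1.6667)·(1.6667) + (2.6667)·(2.6667) + (-4.3333)·(-4.3333) + (-0.3333)·(-0.3333) + (-0.3333)·(-0.3333) + (0.6667)·(0.6667)) / 5 = 29.3333/5 = 5.8667
  Sample standard deviations s_i = √(s[i,i]):
  s(X) = √(4.2667) = 2.0656
  s(Y) = √(5.8667) = 2.4221

Step 3 — r_{ij} = s_{ij} / (s_i · s_j):
  r[X,X] = 1 (diagonal).
  r[X,Y] = -1.2667 / (2.0656 · 2.4221) = -1.2667 / 5.0031 = -0.2532
  r[Y,Y] = 1 (diagonal).

R is symmetric with unit diagonal. Assembling:

R = [[1, -0.2532],
 [-0.2532, 1]]


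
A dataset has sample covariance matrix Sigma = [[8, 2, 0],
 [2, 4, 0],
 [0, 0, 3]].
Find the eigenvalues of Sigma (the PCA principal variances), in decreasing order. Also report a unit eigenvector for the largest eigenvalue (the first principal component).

Step 1 — characteristic polynomial p(λ) = det(λI - Sigma) = λ³ - tr·λ² + c_1·λ - det, where tr = trace, c_1 = sum of the principal 2×2 minors, det = det(Sigma):
  tr = 8 + 4 + 3 = 15,
  c_1 = (8·4 - (2)²) + (8·3 - (0)²) + (4·3 - (0)²) = 28 + 24 + 12 = 64,
  det = 8·(4·3 - (0)²) - (2)·((2)·3 - (0)·(0)) + (0)·((2)·(0) - 4·(0)) = 8·(12) - (2)·(6) + (0)·(0) = 84.
  So p(λ) = λ³ - 15λ² + 64λ - 84.
Step 2 — look for an integer root (rational root theorem: any rational root is an integer divisor of 84). Testing λ = 3:
  p(3) = 27 - 135 + 192 - 84 = 0  ✓
  Dividing out (λ - 3): p(λ) = (λ - 3)(λ² - 12λ + 28).
Step 3 — remaining eigenvalues from the quadratic λ² - 12λ + 28 = 0:
  Δ = 12² - 4·28 = 144 - 112 = 32,  λ = (12 ± √32)/2 = (12 ± 5.6569)/2 ≈ 8.8284 or 3.1716.
  Sorted: λ_1 = 8.8284,  λ_2 = 3.1716,  λ_3 = 3  (check: sum = 15 = tr ✓).

Step 4 — unit eigenvector for λ_1 ≈ 8.8284: v spans the null space of (Sigma - λ_1 I), whose rows are
  r_1 = (-0.8284, 2, 0),  r_2 = (2, -4.8284, 0),  r_3 = (0, 0, -5.8284).
  v is orthogonal to every row, so take v ∝ r_1 × r_3 = ((2)·(-5.8284) - (0)·(0), (0)·(0) - (-0.8284)·(-5.8284), (-0.8284)·(0) - (2)·(0)) ≈ (-11.6569, -4.8284, 0).
  Rescale (multiply by -1 so the first nonzero entry is positive): u = (11.6569, 4.8284, 0).
  ||u|| = √((11.6569)² + (4.8284)² + (0)²) = √(159.196) ≈ 12.6173,  v_1 = u/||u|| ≈ (0.9239, 0.3827, 0) (||v_1|| = 1).

λ_1 = 8.8284,  λ_2 = 3.1716,  λ_3 = 3;  v_1 ≈ (0.9239, 0.3827, 0)


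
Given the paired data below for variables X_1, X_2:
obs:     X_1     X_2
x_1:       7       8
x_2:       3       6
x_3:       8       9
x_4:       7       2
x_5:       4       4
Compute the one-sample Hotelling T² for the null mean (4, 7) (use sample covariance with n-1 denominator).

Step 1 — sample mean vector:
  mean(X_1) = (7 + 3 + 8 + 7 + 4) / 5 = 29/5 = 5.8
  mean(X_2) = (8 + 6 + 9 + 2 + 4) / 5 = 29/5 = 5.8
  x̄ = (5.8, 5.8),  deviation x̄ - mu_0 = (5.8, 5.8) - (4, 7) = (1.8, -1.2).

Step 2 — sample covariance matrix, S[i,j] = (1/(n-1)) · Σ_k (x_{k,i} - mean_i) · (x_{k,j} - mean_j), divisor n-1 = 4:
  S[X_1,X_1] = ((1.2)·(1.2) + (-2.8)·(-2.8) + (2.2)·(2.2) + (1.2)·(1.2) + (-1.8)·(-1.8)) / 4 = 18.8/4 = 4.7
  S[X_1,X_2] = ((1.2)·(2.2) + (-2.8)·(0.2) + (2.2)·(3.2) + (1.2)·(-3.8) + (-1.8)·(-1.8)) / 4 = 7.8/4 = 1.95
  S[X_2,X_2] = ((2.2)·(2.2) + (0.2)·(0.2) + (3.2)·(3.2) + (-3.8)·(-3.8) + (-1.8)·(-1.8)) / 4 = 32.8/4 = 8.2
  S = [[4.7, 1.95],
 [1.95, 8.2]].

Step 3 — invert S. det(S) = 4.7·8.2 - (1.95)² = 34.7375.
  S^{-1} = (1/det) · [[d, -b], [-b, a]] = [[0.2361, -0.0561],
 [-0.0561, 0.1353]].

Step 4 — quadratic form (x̄ - mu_0)^T · S^{-1} · (x̄ - mu_0):
  S^{-1} · (x̄ - mu_0) = (0.4923, -0.2634),
  (x̄ - mu_0)^T · [...] = (1.8)·(0.4923) + (-1.2)·(-0.2634) = 1.2022.

Step 5 — scale by n: T² = 5 · 1.2022 = 6.0108.

T² ≈ 6.0108


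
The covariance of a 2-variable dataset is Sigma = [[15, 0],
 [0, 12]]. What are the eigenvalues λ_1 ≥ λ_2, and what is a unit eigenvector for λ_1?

Step 1 — characteristic polynomial of 2×2 Sigma:
  det(Sigma - λI) = λ² - trace · λ + det = 0.
  trace = 15 + 12 = 27, det = 15·12 - (0)² = 180.
Step 2 — discriminant:
  Δ = trace² - 4·det = 729 - 720 = 9.
Step 3 — eigenvalues:
  λ = (trace ± √Δ)/2 = (27 ± 3)/2,
  λ_1 = 15,  λ_2 = 12.

Step 4 — unit eigenvector for λ_1: Sigma is diagonal, so its eigenvectors are the coordinate axes. λ_1 = 15 is the diagonal entry on the first coordinate axis, hence
  v_1 = (1, 0) (||v_1|| = 1).

λ_1 = 15,  λ_2 = 12;  v_1 ≈ (1, 0)


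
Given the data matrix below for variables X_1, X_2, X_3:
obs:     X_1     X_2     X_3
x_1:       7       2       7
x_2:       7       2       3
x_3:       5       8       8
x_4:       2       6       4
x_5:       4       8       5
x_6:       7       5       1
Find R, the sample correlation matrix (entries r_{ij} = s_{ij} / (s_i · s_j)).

Step 1 — column means:
  mean(X_1) = (7 + 7 + 5 + 2 + 4 + 7) / 6 = 32/6 = 5.3333
  mean(X_2) = (2 + 2 + 8 + 6 + 8 + 5) / 6 = 31/6 = 5.1667
  mean(X_3) = (7 + 3 + 8 + 4 + 5 + 1) / 6 = 28/6 = 4.6667

Step 2 — sample variances and covariances s[i,j] = (1/(n-1)) · Σ_k (x_{k,i} - mean_i) · (x_{k,j} - mean_j), with n-1 = 5:
  s[X_1,X_1] = ((1.6667)·(1.6667) + (1.6667)·(1.6667) + (-0.3333)·(-0.3333) + (-3.3333)·(-3.3333) + (-1.3333)·(-1.3333) + (1.6667)·(1.6667)) / 5 = 21.3333/5 = 4.2667
  s[X_1,X_2] = ((1.6667)·(-3.1667) + (1.6667)·(-3.1667) + (-0.3333)·(2.8333) + (-3.3333)·(0.8333) + (-1.3333)·(2.8333) + (1.6667)·(-0.1667)) / 5 = -18.3333/5 = -3.6667
  s[X_1,X_3] = ((1.6667)·(2.3333) + (1.6667)·(-1.6667) + (-0.3333)·(3.3333) + (-3.3333)·(-0.6667) + (-1.3333)·(0.3333) + (1.6667)·(-3.6667)) / 5 = -4.3333/5 = -0.8667
  s[X_2,X_2] = ((-3.1667)·(-3.1667) + (-3.1667)·(-3.1667) + (2.8333)·(2.8333) + (0.8333)·(0.8333) + (2.8333)·(2.8333) + (-0.1667)·(-0.1667)) / 5 = 36.8333/5 = 7.3667
  s[X_2,X_3] = ((-3.1667)·(2.3333) + (-3.1667)·(-1.6667) + (2.8333)·(3.3333) + (0.8333)·(-0.6667) + (2.8333)·(0.3333) + (-0.1667)·(-3.6667)) / 5 = 8.3333/5 = 1.6667
  s[X_3,X_3] = ((2.3333)·(2.3333) + (-1.6667)·(-1.6667) + (3.3333)·(3.3333) + (-0.6667)·(-0.6667) + (0.3333)·(0.3333) + (-3.6667)·(-3.6667)) / 5 = 33.3333/5 = 6.6667
  Sample standard deviations s_i = √(s[i,i]):
  s(X_1) = √(4.2667) = 2.0656
  s(X_2) = √(7.3667) = 2.7142
  s(X_3) = √(6.6667) = 2.582

Step 3 — r_{ij} = s_{ij} / (s_i · s_j):
  r[X_1,X_1] = 1 (diagonal).
  r[X_1,X_2] = -3.6667 / (2.0656 · 2.7142) = -3.6667 / 5.6063 = -0.654
  r[X_1,X_3] = -0.8667 / (2.0656 · 2.582) = -0.8667 / 5.3333 = -0.1625
  r[X_2,X_2] = 1 (diagonal).
  r[X_2,X_3] = 1.6667 / (2.7142 · 2.582) = 1.6667 / 7.0079 = 0.2378
  r[X_3,X_3] = 1 (diagonal).

R is symmetric with unit diagonal. Assembling:

R = [[1, -0.654, -0.1625],
 [-0.654, 1, 0.2378],
 [-0.1625, 0.2378, 1]]


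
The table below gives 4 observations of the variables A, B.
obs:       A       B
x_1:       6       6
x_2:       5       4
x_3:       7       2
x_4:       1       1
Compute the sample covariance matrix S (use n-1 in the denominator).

Step 1 — column means:
  mean(A) = (6 + 5 + 7 + 1) / 4 = 19/4 = 4.75
  mean(B) = (6 + 4 + 2 + 1) / 4 = 13/4 = 3.25

Step 2 — sample covariance S[i,j] = (1/(n-1)) · Σ_k (x_{k,i} - mean_i) · (x_{k,j} - mean_j), with n-1 = 3.
  S[A,A] = ((1.25)·(1.25) + (0.25)·(0.25) + (2.25)·(2.25) + (-3.75)·(-3.75)) / 3 = 20.75/3 = 6.9167
  S[A,B] = ((1.25)·(2.75) + (0.25)·(0.75) + (2.25)·(-1.25) + (-3.75)·(-2.25)) / 3 = 9.25/3 = 3.0833
  S[B,B] = ((2.75)·(2.75) + (0.75)·(0.75) + (-1.25)·(-1.25) + (-2.25)·(-2.25)) / 3 = 14.75/3 = 4.9167

S is symmetric (S[j,i] = S[i,j]). Assembling:

S = [[6.9167, 3.0833],
 [3.0833, 4.9167]]


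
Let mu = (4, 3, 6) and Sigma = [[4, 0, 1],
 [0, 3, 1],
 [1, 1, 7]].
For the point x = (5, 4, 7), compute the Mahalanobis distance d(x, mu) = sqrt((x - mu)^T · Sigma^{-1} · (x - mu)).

Step 1 — centre the observation: (x - mu) = (1, 1, 1).

Step 2 — invert Sigma (cofactor / det for 3×3, or solve directly):
  Sigma^{-1} = [[0.2597, 0.013, -0.039],
 [0.013, 0.3506, -0.0519],
 [-0.039, -0.0519, 0.1558]].

Step 3 — form the quadratic (x - mu)^T · Sigma^{-1} · (x - mu):
  Sigma^{-1} · (x - mu) = (0.2338, 0.3117, 0.0649).
  (x - mu)^T · [Sigma^{-1} · (x - mu)] = (1)·(0.2338) + (1)·(0.3117) + (1)·(0.0649) = 0.6104.

Step 4 — take square root: d = √(0.6104) ≈ 0.7813.

d(x, mu) = √(0.6104) ≈ 0.7813


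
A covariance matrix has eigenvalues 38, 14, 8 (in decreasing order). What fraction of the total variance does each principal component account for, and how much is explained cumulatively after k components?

Step 1 — total variance = trace(Sigma) = Σ λ_i = 38 + 14 + 8 = 60.

Step 2 — fraction explained by component i = λ_i / Σ λ:
  PC1: 38/60 = 0.6333
  PC2: 14/60 = 0.2333
  PC3: 8/60 = 0.1333

Step 3 — cumulative fraction after k components = (λ_1 + ... + λ_k) / Σ λ:
  k = 1: 38/60 = 0.6333
  k = 2: (38 + 14)/60 = 52/60 = 0.8667
  k = 3: (38 + 14 + 8)/60 = 60/60 = 1

Summary (fraction, with percent):

explained: PC1 0.6333 (63.33%), PC2 0.2333 (23.33%), PC3 0.1333 (13.33%);  cumulative: 0.6333, 0.8667, 1


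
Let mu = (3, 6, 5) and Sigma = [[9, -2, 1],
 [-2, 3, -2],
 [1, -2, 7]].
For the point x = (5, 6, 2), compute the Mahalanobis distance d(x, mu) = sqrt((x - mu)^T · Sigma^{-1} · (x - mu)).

Step 1 — centre the observation: (x - mu) = (2, 0, -3).

Step 2 — invert Sigma (cofactor / det for 3×3, or solve directly):
  Sigma^{-1} = [[0.1308, 0.0923, 0.0077],
 [0.0923, 0.4769, 0.1231],
 [0.0077, 0.1231, 0.1769]].

Step 3 — form the quadratic (x - mu)^T · Sigma^{-1} · (x - mu):
  Sigma^{-1} · (x - mu) = (0.2385, -0.1846, -0.5154).
  (x - mu)^T · [Sigma^{-1} · (x - mu)] = (2)·(0.2385) + (0)·(-0.1846) + (-3)·(-0.5154) = 2.0231.

Step 4 — take square root: d = √(2.0231) ≈ 1.4223.

d(x, mu) = √(2.0231) ≈ 1.4223


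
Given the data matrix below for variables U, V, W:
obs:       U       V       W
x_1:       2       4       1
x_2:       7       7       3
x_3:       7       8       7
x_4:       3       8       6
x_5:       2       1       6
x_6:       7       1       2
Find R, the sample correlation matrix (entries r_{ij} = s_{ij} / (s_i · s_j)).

Step 1 — column means:
  mean(U) = (2 + 7 + 7 + 3 + 2 + 7) / 6 = 28/6 = 4.6667
  mean(V) = (4 + 7 + 8 + 8 + 1 + 1) / 6 = 29/6 = 4.8333
  mean(W) = (1 + 3 + 7 + 6 + 6 + 2) / 6 = 25/6 = 4.1667

Step 2 — sample variances and covariances s[i,j] = (1/(n-1)) · Σ_k (x_{k,i} - mean_i) · (x_{k,j} - mean_j), with n-1 = 5:
  s[U,U] = ((-2.6667)·(-2.6667) + (2.3333)·(2.3333) + (2.3333)·(2.3333) + (-1.6667)·(-1.6667) + (-2.6667)·(-2.6667) + (2.3333)·(2.3333)) / 5 = 33.3333/5 = 6.6667
  s[U,V] = ((-2.6667)·(-0.8333) + (2.3333)·(2.1667) + (2.3333)·(3.1667) + (-1.6667)·(3.1667) + (-2.6667)·(-3.8333) + (2.3333)·(-3.8333)) / 5 = 10.6667/5 = 2.1333
  s[U,W] = ((-2.6667)·(-3.1667) + (2.3333)·(-1.1667) + (2.3333)·(2.8333) + (-1.6667)·(1.8333) + (-2.6667)·(1.8333) + (2.3333)·(-2.1667)) / 5 = -0.6667/5 = -0.1333
  s[V,V] = ((-0.8333)·(-0.8333) + (2.1667)·(2.1667) + (3.1667)·(3.1667) + (3.1667)·(3.1667) + (-3.8333)·(-3.8333) + (-3.8333)·(-3.8333)) / 5 = 54.8333/5 = 10.9667
  s[V,W] = ((-0.8333)·(-3.1667) + (2.1667)·(-1.1667) + (3.1667)·(2.8333) + (3.1667)·(1.8333) + (-3.8333)·(1.8333) + (-3.8333)·(-2.1667)) / 5 = 16.1667/5 = 3.2333
  s[W,W] = ((-3.1667)·(-3.1667) + (-1.1667)·(-1.1667) + (2.8333)·(2.8333) + (1.8333)·(1.8333) + (1.8333)·(1.8333) + (-2.1667)·(-2.1667)) / 5 = 30.8333/5 = 6.1667
  Sample standard deviations s_i = √(s[i,i]):
  s(U) = √(6.6667) = 2.582
  s(V) = √(10.9667) = 3.3116
  s(W) = √(6.1667) = 2.4833

Step 3 — r_{ij} = s_{ij} / (s_i · s_j):
  r[U,U] = 1 (diagonal).
  r[U,V] = 2.1333 / (2.582 · 3.3116) = 2.1333 / 8.5505 = 0.2495
  r[U,W] = -0.1333 / (2.582 · 2.4833) = -0.1333 / 6.4118 = -0.0208
  r[V,V] = 1 (diagonal).
  r[V,W] = 3.2333 / (3.3116 · 2.4833) = 3.2333 / 8.2236 = 0.3932
  r[W,W] = 1 (diagonal).

R is symmetric with unit diagonal. Assembling:

R = [[1, 0.2495, -0.0208],
 [0.2495, 1, 0.3932],
 [-0.0208, 0.3932, 1]]


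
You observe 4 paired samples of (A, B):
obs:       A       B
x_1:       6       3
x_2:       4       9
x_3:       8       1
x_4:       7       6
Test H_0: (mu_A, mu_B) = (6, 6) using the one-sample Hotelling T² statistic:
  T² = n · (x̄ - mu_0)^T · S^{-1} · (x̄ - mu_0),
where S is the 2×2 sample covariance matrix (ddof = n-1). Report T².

Step 1 — sample mean vector:
  mean(A) = (6 + 4 + 8 + 7) / 4 = 25/4 = 6.25
  mean(B) = (3 + 9 + 1 + 6) / 4 = 19/4 = 4.75
  x̄ = (6.25, 4.75),  deviation x̄ - mu_0 = (6.25, 4.75) - (6, 6) = (0.25, -1.25).

Step 2 — sample covariance matrix, S[i,j] = (1/(n-1)) · Σ_k (x_{k,i} - mean_i) · (x_{k,j} - mean_j), divisor n-1 = 3:
  S[A,A] = ((-0.25)·(-0.25) + (-2.25)·(-2.25) + (1.75)·(1.75) + (0.75)·(0.75)) / 3 = 8.75/3 = 2.9167
  S[A,B] = ((-0.25)·(-1.75) + (-2.25)·(4.25) + (1.75)·(-3.75) + (0.75)·(1.25)) / 3 = -14.75/3 = -4.9167
  S[B,B] = ((-1.75)·(-1.75) + (4.25)·(4.25) + (-3.75)·(-3.75) + (1.25)·(1.25)) / 3 = 36.75/3 = 12.25
  S = [[2.9167, -4.9167],
 [-4.9167, 12.25]].

Step 3 — invert S. det(S) = 2.9167·12.25 - (-4.9167)² = 11.5556.
  S^{-1} = (1/det) · [[d, -b], [-b, a]] = [[1.0601, 0.4255],
 [0.4255, 0.2524]].

Step 4 — quadratic form (x̄ - mu_0)^T · S^{-1} · (x̄ - mu_0):
  S^{-1} · (x̄ - mu_0) = (-0.2668, -0.2091),
  (x̄ - mu_0)^T · [...] = (0.25)·(-0.2668) + (-1.25)·(-0.2091) = 0.1947.

Step 5 — scale by n: T² = 4 · 0.1947 = 0.7788.

T² ≈ 0.7788


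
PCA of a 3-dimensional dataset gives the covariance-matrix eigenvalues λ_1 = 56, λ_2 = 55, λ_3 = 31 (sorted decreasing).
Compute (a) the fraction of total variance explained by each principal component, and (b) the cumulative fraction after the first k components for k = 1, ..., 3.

Step 1 — total variance = trace(Sigma) = Σ λ_i = 56 + 55 + 31 = 142.

Step 2 — fraction explained by component i = λ_i / Σ λ:
  PC1: 56/142 = 0.3944
  PC2: 55/142 = 0.3873
  PC3: 31/142 = 0.2183

Step 3 — cumulative fraction after k components = (λ_1 + ... + λ_k) / Σ λ:
  k = 1: 56/142 = 0.3944
  k = 2: (56 + 55)/142 = 111/142 = 0.7817
  k = 3: (56 + 55 + 31)/142 = 142/142 = 1

Summary (fraction, with percent):

explained: PC1 0.3944 (39.44%), PC2 0.3873 (38.73%), PC3 0.2183 (21.83%);  cumulative: 0.3944, 0.7817, 1


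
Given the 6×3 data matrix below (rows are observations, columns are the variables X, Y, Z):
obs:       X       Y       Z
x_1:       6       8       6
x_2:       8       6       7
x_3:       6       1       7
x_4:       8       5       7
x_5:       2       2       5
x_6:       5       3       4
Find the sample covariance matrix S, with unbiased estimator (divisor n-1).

Step 1 — column means:
  mean(X) = (6 + 8 + 6 + 8 + 2 + 5) / 6 = 35/6 = 5.8333
  mean(Y) = (8 + 6 + 1 + 5 + 2 + 3) / 6 = 25/6 = 4.1667
  mean(Z) = (6 + 7 + 7 + 7 + 5 + 4) / 6 = 36/6 = 6

Step 2 — sample covariance S[i,j] = (1/(n-1)) · Σ_k (x_{k,i} - mean_i) · (x_{k,j} - mean_j), with n-1 = 5.
  S[X,X] = ((0.1667)·(0.1667) + (2.1667)·(2.1667) + (0.1667)·(0.1667) + (2.1667)·(2.1667) + (-3.8333)·(-3.8333) + (-0.8333)·(-0.8333)) / 5 = 24.8333/5 = 4.9667
  S[X,Y] = ((0.1667)·(3.8333) + (2.1667)·(1.8333) + (0.1667)·(-3.1667) + (2.1667)·(0.8333) + (-3.8333)·(-2.1667) + (-0.8333)·(-1.1667)) / 5 = 15.1667/5 = 3.0333
  S[X,Z] = ((0.1667)·(0) + (2.1667)·(1) + (0.1667)·(1) + (2.1667)·(1) + (-3.8333)·(-1) + (-0.8333)·(-2)) / 5 = 10/5 = 2
  S[Y,Y] = ((3.8333)·(3.8333) + (1.8333)·(1.8333) + (-3.1667)·(-3.1667) + (0.8333)·(0.8333) + (-2.1667)·(-2.1667) + (-1.1667)·(-1.1667)) / 5 = 34.8333/5 = 6.9667
  S[Y,Z] = ((3.8333)·(0) + (1.8333)·(1) + (-3.1667)·(1) + (0.8333)·(1) + (-2.1667)·(-1) + (-1.1667)·(-2)) / 5 = 4/5 = 0.8
  S[Z,Z] = ((0)·(0) + (1)·(1) + (1)·(1) + (1)·(1) + (-1)·(-1) + (-2)·(-2)) / 5 = 8/5 = 1.6

S is symmetric (S[j,i] = S[i,j]). Assembling:

S = [[4.9667, 3.0333, 2],
 [3.0333, 6.9667, 0.8],
 [2, 0.8, 1.6]]


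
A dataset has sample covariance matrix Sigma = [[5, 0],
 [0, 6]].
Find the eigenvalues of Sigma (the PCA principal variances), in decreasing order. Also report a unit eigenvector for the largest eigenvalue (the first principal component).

Step 1 — characteristic polynomial of 2×2 Sigma:
  det(Sigma - λI) = λ² - trace · λ + det = 0.
  trace = 5 + 6 = 11, det = 5·6 - (0)² = 30.
Step 2 — discriminant:
  Δ = trace² - 4·det = 121 - 120 = 1.
Step 3 — eigenvalues:
  λ = (trace ± √Δ)/2 = (11 ± 1)/2,
  λ_1 = 6,  λ_2 = 5.

Step 4 — unit eigenvector for λ_1: Sigma is diagonal, so its eigenvectors are the coordinate axes. λ_1 = 6 is the diagonal entry on the second coordinate axis, hence
  v_1 = (0, 1) (||v_1|| = 1).

λ_1 = 6,  λ_2 = 5;  v_1 ≈ (0, 1)


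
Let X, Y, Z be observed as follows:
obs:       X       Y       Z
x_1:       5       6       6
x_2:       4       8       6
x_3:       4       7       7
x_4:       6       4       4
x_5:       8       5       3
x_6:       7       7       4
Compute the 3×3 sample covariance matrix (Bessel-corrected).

Step 1 — column means:
  mean(X) = (5 + 4 + 4 + 6 + 8 + 7) / 6 = 34/6 = 5.6667
  mean(Y) = (6 + 8 + 7 + 4 + 5 + 7) / 6 = 37/6 = 6.1667
  mean(Z) = (6 + 6 + 7 + 4 + 3 + 4) / 6 = 30/6 = 5

Step 2 — sample covariance S[i,j] = (1/(n-1)) · Σ_k (x_{k,i} - mean_i) · (x_{k,j} - mean_j), with n-1 = 5.
  S[X,X] = ((-0.6667)·(-0.6667) + (-1.6667)·(-1.6667) + (-1.6667)·(-1.6667) + (0.3333)·(0.3333) + (2.3333)·(2.3333) + (1.3333)·(1.3333)) / 5 = 13.3333/5 = 2.6667
  S[X,Y] = ((-0.6667)·(-0.1667) + (-1.6667)·(1.8333) + (-1.6667)·(0.8333) + (0.3333)·(-2.1667) + (2.3333)·(-1.1667) + (1.3333)·(0.8333)) / 5 = -6.6667/5 = -1.3333
  S[X,Z] = ((-0.6667)·(1) + (-1.6667)·(1) + (-1.6667)·(2) + (0.3333)·(-1) + (2.3333)·(-2) + (1.3333)·(-1)) / 5 = -12/5 = -2.4
  S[Y,Y] = ((-0.1667)·(-0.1667) + (1.8333)·(1.8333) + (0.8333)·(0.8333) + (-2.1667)·(-2.1667) + (-1.1667)·(-1.1667) + (0.8333)·(0.8333)) / 5 = 10.8333/5 = 2.1667
  S[Y,Z] = ((-0.1667)·(1) + (1.8333)·(1) + (0.8333)·(2) + (-2.1667)·(-1) + (-1.1667)·(-2) + (0.8333)·(-1)) / 5 = 7/5 = 1.4
  S[Z,Z] = ((1)·(1) + (1)·(1) + (2)·(2) + (-1)·(-1) + (-2)·(-2) + (-1)·(-1)) / 5 = 12/5 = 2.4

S is symmetric (S[j,i] = S[i,j]). Assembling:

S = [[2.6667, -1.3333, -2.4],
 [-1.3333, 2.1667, 1.4],
 [-2.4, 1.4, 2.4]]


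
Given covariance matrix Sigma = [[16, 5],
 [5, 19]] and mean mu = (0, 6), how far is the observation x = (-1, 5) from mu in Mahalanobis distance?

Step 1 — centre the observation: (x - mu) = (-1, -1).

Step 2 — invert Sigma. det(Sigma) = 16·19 - (5)² = 279.
  Sigma^{-1} = (1/det) · [[d, -b], [-b, a]] = [[0.0681, -0.0179],
 [-0.0179, 0.0573]].

Step 3 — form the quadratic (x - mu)^T · Sigma^{-1} · (x - mu):
  Sigma^{-1} · (x - mu) = (-0.0502, -0.0394).
  (x - mu)^T · [Sigma^{-1} · (x - mu)] = (-1)·(-0.0502) + (-1)·(-0.0394) = 0.0896.

Step 4 — take square root: d = √(0.0896) ≈ 0.2993.

d(x, mu) = √(0.0896) ≈ 0.2993


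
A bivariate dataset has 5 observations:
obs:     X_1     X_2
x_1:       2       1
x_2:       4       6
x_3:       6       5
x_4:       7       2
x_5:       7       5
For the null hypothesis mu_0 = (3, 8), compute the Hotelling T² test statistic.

Step 1 — sample mean vector:
  mean(X_1) = (2 + 4 + 6 + 7 + 7) / 5 = 26/5 = 5.2
  mean(X_2) = (1 + 6 + 5 + 2 + 5) / 5 = 19/5 = 3.8
  x̄ = (5.2, 3.8),  deviation x̄ - mu_0 = (5.2, 3.8) - (3, 8) = (2.2, -4.2).

Step 2 — sample covariance matrix, S[i,j] = (1/(n-1)) · Σ_k (x_{k,i} - mean_i) · (x_{k,j} - mean_j), divisor n-1 = 4:
  S[X_1,X_1] = ((-3.2)·(-3.2) + (-1.2)·(-1.2) + (0.8)·(0.8) + (1.8)·(1.8) + (1.8)·(1.8)) / 4 = 18.8/4 = 4.7
  S[X_1,X_2] = ((-3.2)·(-2.8) + (-1.2)·(2.2) + (0.8)·(1.2) + (1.8)·(-1.8) + (1.8)·(1.2)) / 4 = 6.2/4 = 1.55
  S[X_2,X_2] = ((-2.8)·(-2.8) + (2.2)·(2.2) + (1.2)·(1.2) + (-1.8)·(-1.8) + (1.2)·(1.2)) / 4 = 18.8/4 = 4.7
  S = [[4.7, 1.55],
 [1.55, 4.7]].

Step 3 — invert S. det(S) = 4.7·4.7 - (1.55)² = 19.6875.
  S^{-1} = (1/det) · [[d, -b], [-b, a]] = [[0.2387, -0.0787],
 [-0.0787, 0.2387]].

Step 4 — quadratic form (x̄ - mu_0)^T · S^{-1} · (x̄ - mu_0):
  S^{-1} · (x̄ - mu_0) = (0.8559, -1.1759),
  (x̄ - mu_0)^T · [...] = (2.2)·(0.8559) + (-4.2)·(-1.1759) = 6.8216.

Step 5 — scale by n: T² = 5 · 6.8216 = 34.1079.

T² ≈ 34.1079


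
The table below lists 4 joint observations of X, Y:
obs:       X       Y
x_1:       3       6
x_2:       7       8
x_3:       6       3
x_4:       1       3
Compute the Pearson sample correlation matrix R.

Step 1 — column means:
  mean(X) = (3 + 7 + 6 + 1) / 4 = 17/4 = 4.25
  mean(Y) = (6 + 8 + 3 + 3) / 4 = 20/4 = 5

Step 2 — sample variances and covariances s[i,j] = (1/(n-1)) · Σ_k (x_{k,i} - mean_i) · (x_{k,j} - mean_j), with n-1 = 3:
  s[X,X] = ((-1.25)·(-1.25) + (2.75)·(2.75) + (1.75)·(1.75) + (-3.25)·(-3.25)) / 3 = 22.75/3 = 7.5833
  s[X,Y] = ((-1.25)·(1) + (2.75)·(3) + (1.75)·(-2) + (-3.25)·(-2)) / 3 = 10/3 = 3.3333
  s[Y,Y] = ((1)·(1) + (3)·(3) + (-2)·(-2) + (-2)·(-2)) / 3 = 18/3 = 6
  Sample standard deviations s_i = √(s[i,i]):
  s(X) = √(7.5833) = 2.7538
  s(Y) = √(6) = 2.4495

Step 3 — r_{ij} = s_{ij} / (s_i · s_j):
  r[X,X] = 1 (diagonal).
  r[X,Y] = 3.3333 / (2.7538 · 2.4495) = 3.3333 / 6.7454 = 0.4942
  r[Y,Y] = 1 (diagonal).

R is symmetric with unit diagonal. Assembling:

R = [[1, 0.4942],
 [0.4942, 1]]


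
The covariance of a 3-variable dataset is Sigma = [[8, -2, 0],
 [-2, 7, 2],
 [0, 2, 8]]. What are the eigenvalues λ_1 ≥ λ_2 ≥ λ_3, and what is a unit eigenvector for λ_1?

Step 1 — characteristic polynomial p(λ) = det(λI - Sigma) = λ³ - tr·λ² + c_1·λ - det, where tr = trace, c_1 = sum of the principal 2×2 minors, det = det(Sigma):
  tr = 8 + 7 + 8 = 23,
  c_1 = (8·7 - (-2)²) + (8·8 - (0)²) + (7·8 - (2)²) = 52 + 64 + 52 = 168,
  det = 8·(7·8 - (2)²) - (-2)·((-2)·8 - (2)·(0)) + (0)·((-2)·(2) - 7·(0)) = 8·(52) - (-2)·(-16) + (0)·(-4) = 384.
  So p(λ) = λ³ - 23λ² + 168λ - 384.
Step 2 — look for an integer root (rational root theorem: any rational root is an integer divisor of 384). Testing λ = 8:
  p(8) = 512 - 1472 + 1344 - 384 = 0  ✓
  Dividing out (λ - 8): p(λ) = (λ - 8)(λ² - 15λ + 48).
Step 3 — remaining eigenvalues from the quadratic λ² - 15λ + 48 = 0:
  Δ = 15² - 4·48 = 225 - 192 = 33,  λ = (15 ± √33)/2 = (15 ± 5.7446)/2 ≈ 10.3723 or 4.6277.
  Sorted: λ_1 = 10.3723,  λ_2 = 8,  λ_3 = 4.6277  (check: sum = 23 = tr ✓).

Step 4 — unit eigenvector for λ_1 ≈ 10.3723: v spans the null space of (Sigma - λ_1 I), whose rows are
  r_1 = (-2.3723, -2, 0),  r_2 = (-2, -3.3723, 2),  r_3 = (0, 2, -2.3723).
  v is orthogonal to every row, so take v ∝ r_1 × r_2 = ((-2)·(2) - (0)·(-3.3723), (0)·(-2) - (-2.3723)·(2), (-2.3723)·(-3.3723) - (-2)·(-2)) ≈ (-4, 4.7446, 4).
  Rescale (multiply by -1 so the first nonzero entry is positive): u = (4, -4.7446, -4).
  ||u|| = √((4)² + (-4.7446)² + (-4)²) = √(54.5109) ≈ 7.3831,  v_1 = u/||u|| ≈ (0.5418, -0.6426, -0.5418) (||v_1|| = 1).

λ_1 = 10.3723,  λ_2 = 8,  λ_3 = 4.6277;  v_1 ≈ (0.5418, -0.6426, -0.5418)


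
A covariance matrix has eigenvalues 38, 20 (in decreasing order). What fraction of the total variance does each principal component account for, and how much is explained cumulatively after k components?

Step 1 — total variance = trace(Sigma) = Σ λ_i = 38 + 20 = 58.

Step 2 — fraction explained by component i = λ_i / Σ λ:
  PC1: 38/58 = 0.6552
  PC2: 20/58 = 0.3448

Step 3 — cumulative fraction after k components = (λ_1 + ... + λ_k) / Σ λ:
  k = 1: 38/58 = 0.6552
  k = 2: (38 + 20)/58 = 58/58 = 1

Summary (fraction, with percent):

explained: PC1 0.6552 (65.52%), PC2 0.3448 (34.48%);  cumulative: 0.6552, 1


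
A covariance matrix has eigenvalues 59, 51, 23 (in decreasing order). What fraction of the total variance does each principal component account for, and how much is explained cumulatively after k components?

Step 1 — total variance = trace(Sigma) = Σ λ_i = 59 + 51 + 23 = 133.

Step 2 — fraction explained by component i = λ_i / Σ λ:
  PC1: 59/133 = 0.4436
  PC2: 51/133 = 0.3835
  PC3: 23/133 = 0.1729

Step 3 — cumulative fraction after k components = (λ_1 + ... + λ_k) / Σ λ:
  k = 1: 59/133 = 0.4436
  k = 2: (59 + 51)/133 = 110/133 = 0.8271
  k = 3: (59 + 51 + 23)/133 = 133/133 = 1

Summary (fraction, with percent):

explained: PC1 0.4436 (44.36%), PC2 0.3835 (38.35%), PC3 0.1729 (17.29%);  cumulative: 0.4436, 0.8271, 1


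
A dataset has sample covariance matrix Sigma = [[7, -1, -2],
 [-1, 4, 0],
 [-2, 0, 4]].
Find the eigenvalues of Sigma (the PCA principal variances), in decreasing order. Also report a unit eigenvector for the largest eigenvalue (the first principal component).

Step 1 — characteristic polynomial p(λ) = det(λI - Sigma) = λ³ - tr·λ² + c_1·λ - det, where tr = trace, c_1 = sum of the principal 2×2 minors, det = det(Sigma):
  tr = 7 + 4 + 4 = 15,
  c_1 = (7·4 - (-1)²) + (7·4 - (-2)²) + (4·4 - (0)²) = 27 + 24 + 16 = 67,
  det = 7·(4·4 - (0)²) - (-1)·((-1)·4 - (0)·(-2)) + (-2)·((-1)·(0) - 4·(-2)) = 7·(16) - (-1)·(-4) + (-2)·(8) = 92.
  So p(λ) = λ³ - 15λ² + 67λ - 92.
Step 2 — look for an integer root (rational root theorem: any rational root is an integer divisor of 92). Testing λ = 4:
  p(4) = 64 - 240 + 268 - 92 = 0  ✓
  Dividing out (λ - 4): p(λ) = (λ - 4)(λ² - 11λ + 23).
Step 3 — remaining eigenvalues from the quadratic λ² - 11λ + 23 = 0:
  Δ = 11² - 4·23 = 121 - 92 = 29,  λ = (11 ± √29)/2 = (11 ± 5.3852)/2 ≈ 8.1926 or 2.8074.
  Sorted: λ_1 = 8.1926,  λ_2 = 4,  λ_3 = 2.8074  (check: sum = 15 = tr ✓).

Step 4 — unit eigenvector for λ_1 ≈ 8.1926: v spans the null space of (Sigma - λ_1 I), whose rows are
  r_1 = (-1.1926, -1, -2),  r_2 = (-1, -4.1926, 0),  r_3 = (-2, 0, -4.1926).
  v is orthogonal to every row, so take v ∝ r_1 × r_2 = ((-1)·(0) - (-2)·(-4.1926), (-2)·(-1) - (-1.1926)·(0), (-1.1926)·(-4.1926) - (-1)·(-1)) ≈ (-8.3852, 2, 4).
  Rescale (multiply by -1 so the first nonzero entry is positive): u = (8.3852, -2, -4).
  ||u|| = √((8.3852)² + (-2)² + (-4)²) = √(90.311) ≈ 9.5032,  v_1 = u/||u|| ≈ (0.8824, -0.2105, -0.4209) (||v_1|| = 1).

λ_1 = 8.1926,  λ_2 = 4,  λ_3 = 2.8074;  v_1 ≈ (0.8824, -0.2105, -0.4209)


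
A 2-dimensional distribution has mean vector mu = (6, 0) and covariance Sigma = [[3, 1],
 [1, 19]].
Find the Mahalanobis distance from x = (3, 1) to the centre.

Step 1 — centre the observation: (x - mu) = (-3, 1).

Step 2 — invert Sigma. det(Sigma) = 3·19 - (1)² = 56.
  Sigma^{-1} = (1/det) · [[d, -b], [-b, a]] = [[0.3393, -0.0179],
 [-0.0179, 0.0536]].

Step 3 — form the quadratic (x - mu)^T · Sigma^{-1} · (x - mu):
  Sigma^{-1} · (x - mu) = (-1.0357, 0.1071).
  (x - mu)^T · [Sigma^{-1} · (x - mu)] = (-3)·(-1.0357) + (1)·(0.1071) = 3.2143.

Step 4 — take square root: d = √(3.2143) ≈ 1.7928.

d(x, mu) = √(3.2143) ≈ 1.7928


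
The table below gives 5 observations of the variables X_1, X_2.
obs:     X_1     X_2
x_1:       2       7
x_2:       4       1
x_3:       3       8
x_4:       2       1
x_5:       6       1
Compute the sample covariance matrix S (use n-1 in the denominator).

Step 1 — column means:
  mean(X_1) = (2 + 4 + 3 + 2 + 6) / 5 = 17/5 = 3.4
  mean(X_2) = (7 + 1 + 8 + 1 + 1) / 5 = 18/5 = 3.6

Step 2 — sample covariance S[i,j] = (1/(n-1)) · Σ_k (x_{k,i} - mean_i) · (x_{k,j} - mean_j), with n-1 = 4.
  S[X_1,X_1] = ((-1.4)·(-1.4) + (0.6)·(0.6) + (-0.4)·(-0.4) + (-1.4)·(-1.4) + (2.6)·(2.6)) / 4 = 11.2/4 = 2.8
  S[X_1,X_2] = ((-1.4)·(3.4) + (0.6)·(-2.6) + (-0.4)·(4.4) + (-1.4)·(-2.6) + (2.6)·(-2.6)) / 4 = -11.2/4 = -2.8
  S[X_2,X_2] = ((3.4)·(3.4) + (-2.6)·(-2.6) + (4.4)·(4.4) + (-2.6)·(-2.6) + (-2.6)·(-2.6)) / 4 = 51.2/4 = 12.8

S is symmetric (S[j,i] = S[i,j]). Assembling:

S = [[2.8, -2.8],
 [-2.8, 12.8]]


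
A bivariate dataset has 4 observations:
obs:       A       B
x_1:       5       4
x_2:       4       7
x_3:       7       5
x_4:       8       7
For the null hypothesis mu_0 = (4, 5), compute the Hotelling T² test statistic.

Step 1 — sample mean vector:
  mean(A) = (5 + 4 + 7 + 8) / 4 = 24/4 = 6
  mean(B) = (4 + 7 + 5 + 7) / 4 = 23/4 = 5.75
  x̄ = (6, 5.75),  deviation x̄ - mu_0 = (6, 5.75) - (4, 5) = (2, 0.75).

Step 2 — sample covariance matrix, S[i,j] = (1/(n-1)) · Σ_k (x_{k,i} - mean_i) · (x_{k,j} - mean_j), divisor n-1 = 3:
  S[A,A] = ((-1)·(-1) + (-2)·(-2) + (1)·(1) + (2)·(2)) / 3 = 10/3 = 3.3333
  S[A,B] = ((-1)·(-1.75) + (-2)·(1.25) + (1)·(-0.75) + (2)·(1.25)) / 3 = 1/3 = 0.3333
  S[B,B] = ((-1.75)·(-1.75) + (1.25)·(1.25) + (-0.75)·(-0.75) + (1.25)·(1.25)) / 3 = 6.75/3 = 2.25
  S = [[3.3333, 0.3333],
 [0.3333, 2.25]].

Step 3 — invert S. det(S) = 3.3333·2.25 - (0.3333)² = 7.3889.
  S^{-1} = (1/det) · [[d, -b], [-b, a]] = [[0.3045, -0.0451],
 [-0.0451, 0.4511]].

Step 4 — quadratic form (x̄ - mu_0)^T · S^{-1} · (x̄ - mu_0):
  S^{-1} · (x̄ - mu_0) = (0.5752, 0.2481),
  (x̄ - mu_0)^T · [...] = (2)·(0.5752) + (0.75)·(0.2481) = 1.3365.

Step 5 — scale by n: T² = 4 · 1.3365 = 5.3459.

T² ≈ 5.3459


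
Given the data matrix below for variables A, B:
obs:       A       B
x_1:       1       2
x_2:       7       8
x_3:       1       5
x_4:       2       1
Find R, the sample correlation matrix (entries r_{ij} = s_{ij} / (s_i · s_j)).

Step 1 — column means:
  mean(A) = (1 + 7 + 1 + 2) / 4 = 11/4 = 2.75
  mean(B) = (2 + 8 + 5 + 1) / 4 = 16/4 = 4

Step 2 — sample variances and covariances s[i,j] = (1/(n-1)) · Σ_k (x_{k,i} - mean_i) · (x_{k,j} - mean_j), with n-1 = 3:
  s[A,A] = ((-1.75)·(-1.75) + (4.25)·(4.25) + (-1.75)·(-1.75) + (-0.75)·(-0.75)) / 3 = 24.75/3 = 8.25
  s[A,B] = ((-1.75)·(-2) + (4.25)·(4) + (-1.75)·(1) + (-0.75)·(-3)) / 3 = 21/3 = 7
  s[B,B] = ((-2)·(-2) + (4)·(4) + (1)·(1) + (-3)·(-3)) / 3 = 30/3 = 10
  Sample standard deviations s_i = √(s[i,i]):
  s(A) = √(8.25) = 2.8723
  s(B) = √(10) = 3.1623

Step 3 — r_{ij} = s_{ij} / (s_i · s_j):
  r[A,A] = 1 (diagonal).
  r[A,B] = 7 / (2.8723 · 3.1623) = 7 / 9.083 = 0.7707
  r[B,B] = 1 (diagonal).

R is symmetric with unit diagonal. Assembling:

R = [[1, 0.7707],
 [0.7707, 1]]
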